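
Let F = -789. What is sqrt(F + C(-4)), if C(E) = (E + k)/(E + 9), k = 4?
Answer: I*sqrt(789) ≈ 28.089*I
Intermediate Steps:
C(E) = (4 + E)/(9 + E) (C(E) = (E + 4)/(E + 9) = (4 + E)/(9 + E))
sqrt(F + C(-4)) = sqrt(-789 + (4 - 4)/(9 - 4)) = sqrt(-789 + 0/5) = sqrt(-789 + (1/5)*0) = sqrt(-789 + 0) = sqrt(-789) = I*sqrt(789)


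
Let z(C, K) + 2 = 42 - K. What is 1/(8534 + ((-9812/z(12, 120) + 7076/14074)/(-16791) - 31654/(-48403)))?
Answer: 38128097317340/325409837402732359 ≈ 0.00011717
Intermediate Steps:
z(C, K) = 40 - K (z(C, K) = -2 + (42 - K) = 40 - K)
1/(8534 + ((-9812/z(12, 120) + 7076/14074)/(-16791) - 31654/(-48403))) = 1/(8534 + ((-9812/(40 - 1*120) + 7076/14074)/(-16791) - 31654/(-48403))) = 1/(8534 + ((-9812/(40 - 120) + 7076*(1/14074))*(-1/16791) - 31654*(-1/48403))) = 1/(8534 + ((-9812/(-80) + 3538/7037)*(-1/16791) + 31654/48403)) = 1/(8534 + ((-9812*(-1/80) + 3538/7037)*(-1/16791) + 31654/48403)) = 1/(8534 + ((2453/20 + 3538/7037)*(-1/16791) + 31654/48403)) = 1/(8534 + ((17332521/140740)*(-1/16791) + 31654/48403)) = 1/(8534 + (-5777507/787721780 + 31654/48403)) = 1/(8534 + 24654896552799/38128097317340) = 1/(325409837402732359/38128097317340) = 38128097317340/325409837402732359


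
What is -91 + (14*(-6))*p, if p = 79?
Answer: -6727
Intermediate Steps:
-91 + (14*(-6))*p = -91 + (14*(-6))*79 = -91 - 84*79 = -91 - 6636 = -6727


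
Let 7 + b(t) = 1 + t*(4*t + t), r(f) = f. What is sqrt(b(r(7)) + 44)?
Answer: sqrt(283) ≈ 16.823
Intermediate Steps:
b(t) = -6 + 5*t**2 (b(t) = -7 + (1 + t*(4*t + t)) = -7 + (1 + t*(5*t)) = -7 + (1 + 5*t**2) = -6 + 5*t**2)
sqrt(b(r(7)) + 44) = sqrt((-6 + 5*7**2) + 44) = sqrt((-6 + 5*49) + 44) = sqrt((-6 + 245) + 44) = sqrt(239 + 44) = sqrt(283)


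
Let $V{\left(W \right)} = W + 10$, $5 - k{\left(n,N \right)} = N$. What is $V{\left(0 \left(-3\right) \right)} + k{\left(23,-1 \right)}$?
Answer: $16$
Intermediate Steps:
$k{\left(n,N \right)} = 5 - N$
$V{\left(W \right)} = 10 + W$
$V{\left(0 \left(-3\right) \right)} + k{\left(23,-1 \right)} = \left(10 + 0 \left(-3\right)\right) + \left(5 - -1\right) = \left(10 + 0\right) + \left(5 + 1\right) = 10 + 6 = 16$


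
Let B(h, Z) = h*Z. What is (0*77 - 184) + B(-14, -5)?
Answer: -114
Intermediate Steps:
B(h, Z) = Z*h
(0*77 - 184) + B(-14, -5) = (0*77 - 184) - 5*(-14) = (0 - 184) + 70 = -184 + 70 = -114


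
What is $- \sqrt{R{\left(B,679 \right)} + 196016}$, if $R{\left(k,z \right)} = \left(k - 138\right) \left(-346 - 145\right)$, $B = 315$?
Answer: $- \sqrt{109109} \approx -330.32$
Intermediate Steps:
$R{\left(k,z \right)} = 67758 - 491 k$ ($R{\left(k,z \right)} = \left(-138 + k\right) \left(-491\right) = 67758 - 491 k$)
$- \sqrt{R{\left(B,679 \right)} + 196016} = - \sqrt{\left(67758 - 154665\right) + 196016} = - \sqrt{-86907 + 196016} = - \sqrt{109109}$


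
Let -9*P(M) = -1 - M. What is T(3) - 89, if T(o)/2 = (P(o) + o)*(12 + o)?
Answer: 43/3 ≈ 14.333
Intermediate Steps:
P(M) = 1/9 + M/9 (P(M) = -(-1 - M)/9 = 1/9 + M/9)
T(o) = 2*(12 + o)*(1/9 + 10*o/9) (T(o) = 2*(((1/9 + o/9) + o)*(12 + o)) = 2*((1/9 + 10*o/9)*(12 + o)) = 2*((12 + o)*(1/9 + 10*o/9)) = 2*(12 + o)*(1/9 + 10*o/9))
T(3) - 89 = (8/3 + (20/9)*3**2 + (242/9)*3) - 89 = (8/3 + (20/9)*9 + 242/3) - 89 = (8/3 + 20 + 242/3) - 89 = 310/3 - 89 = 43/3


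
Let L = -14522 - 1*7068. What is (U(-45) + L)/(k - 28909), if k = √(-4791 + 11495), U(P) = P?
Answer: 625446215/835723577 + 86540*√419/835723577 ≈ 0.75051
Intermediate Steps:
L = -21590 (L = -14522 - 7068 = -21590)
k = 4*√419 (k = √6704 = 4*√419 ≈ 81.878)
(U(-45) + L)/(k - 28909) = (-45 - 21590)/(4*√419 - 28909) = -21635/(-28909 + 4*√419)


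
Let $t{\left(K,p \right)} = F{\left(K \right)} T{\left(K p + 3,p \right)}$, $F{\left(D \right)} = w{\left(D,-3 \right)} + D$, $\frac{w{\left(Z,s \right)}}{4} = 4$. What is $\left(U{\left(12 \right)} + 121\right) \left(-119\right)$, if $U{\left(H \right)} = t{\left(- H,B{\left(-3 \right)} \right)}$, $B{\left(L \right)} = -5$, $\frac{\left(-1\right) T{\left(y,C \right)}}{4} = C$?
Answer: $-23919$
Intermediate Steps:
$T{\left(y,C \right)} = - 4 C$
$w{\left(Z,s \right)} = 16$ ($w{\left(Z,s \right)} = 4 \cdot 4 = 16$)
$F{\left(D \right)} = 16 + D$
$t{\left(K,p \right)} = - 4 p \left(16 + K\right)$ ($t{\left(K,p \right)} = \left(16 + K\right) \left(- 4 p\right) = - 4 p \left(16 + K\right)$)
$U{\left(H \right)} = 320 - 20 H$ ($U{\left(H \right)} = \left(-4\right) \left(-5\right) \left(16 - H\right) = 320 - 20 H$)
$\left(U{\left(12 \right)} + 121\right) \left(-119\right) = \left(\left(320 - 240\right) + 121\right) \left(-119\right) = \left(80 + 121\right) \left(-119\right) = 201 \left(-119\right) = -23919$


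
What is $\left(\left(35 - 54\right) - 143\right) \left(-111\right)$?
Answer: $17982$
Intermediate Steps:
$\left(\left(35 - 54\right) - 143\right) \left(-111\right) = \left(-19 - 143\right) \left(-111\right) = \left(-162\right) \left(-111\right) = 17982$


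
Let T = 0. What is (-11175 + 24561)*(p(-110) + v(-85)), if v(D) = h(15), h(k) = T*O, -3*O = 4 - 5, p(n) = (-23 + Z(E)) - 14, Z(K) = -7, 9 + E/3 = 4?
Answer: -588984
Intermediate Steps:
E = -15 (E = -27 + 3*4 = -27 + 12 = -15)
p(n) = -44 (p(n) = (-23 - 7) - 14 = -30 - 14 = -44)
O = 1/3 (O = -(4 - 5)/3 = -1/3*(-1) = 1/3 ≈ 0.33333)
h(k) = 0 (h(k) = 0*(1/3) = 0)
v(D) = 0
(-11175 + 24561)*(p(-110) + v(-85)) = (-11175 + 24561)*(-44 + 0) = 13386*(-44) = -588984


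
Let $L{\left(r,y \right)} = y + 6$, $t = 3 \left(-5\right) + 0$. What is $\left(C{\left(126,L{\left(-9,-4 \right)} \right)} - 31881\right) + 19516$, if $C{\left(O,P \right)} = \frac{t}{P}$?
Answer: $- \frac{24745}{2} \approx -12373.0$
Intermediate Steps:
$t = -15$ ($t = -15 + 0 = -15$)
$L{\left(r,y \right)} = 6 + y$
$C{\left(O,P \right)} = - \frac{15}{P}$
$\left(C{\left(126,L{\left(-9,-4 \right)} \right)} - 31881\right) + 19516 = \left(- \frac{15}{6 - 4} - 31881\right) + 19516 = \left(- \frac{15}{2} - 31881\right) + 19516 = - \frac{63777}{2} + 19516 = - \frac{24745}{2}$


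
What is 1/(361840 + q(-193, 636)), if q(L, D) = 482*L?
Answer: 1/268814 ≈ 3.7200e-6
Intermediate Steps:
1/(361840 + q(-193, 636)) = 1/(361840 + 482*(-193)) = 1/(361840 - 93026) = 1/268814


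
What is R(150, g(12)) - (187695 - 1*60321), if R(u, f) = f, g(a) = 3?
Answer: -127371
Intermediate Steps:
R(150, g(12)) - (187695 - 1*60321) = 3 - (187695 - 1*60321) = 3 - (187695 - 60321) = 3 - 1*127374 = 3 - 127374 = -127371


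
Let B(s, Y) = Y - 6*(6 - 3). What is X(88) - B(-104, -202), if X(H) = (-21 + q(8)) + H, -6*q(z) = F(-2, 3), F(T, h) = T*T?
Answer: 859/3 ≈ 286.33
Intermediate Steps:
F(T, h) = T**2
q(z) = -2/3 (q(z) = -1/6*(-2)**2 = -1/6*4 = -2/3)
B(s, Y) = -18 + Y (B(s, Y) = Y - 6*3 = Y - 18 = -18 + Y)
X(H) = -65/3 + H (X(H) = (-21 - 2/3) + H = -65/3 + H)
X(88) - B(-104, -202) = (-65/3 + 88) - (-18 - 202) = 199/3 - 1*(-220) = 199/3 + 220 = 859/3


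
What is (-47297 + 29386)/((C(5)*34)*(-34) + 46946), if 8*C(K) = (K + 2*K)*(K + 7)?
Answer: -17911/20936 ≈ -0.85551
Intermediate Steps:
C(K) = 3*K*(7 + K)/8 (C(K) = ((K + 2*K)*(K + 7))/8 = ((3*K)*(7 + K))/8 = (3*K*(7 + K))/8 = 3*K*(7 + K)/8)
(-47297 + 29386)/((C(5)*34)*(-34) + 46946) = (-47297 + 29386)/((((3/8)*5*(7 + 5))*34)*(-34) + 46946) = -17911/((((3/8)*5*12)*34)*(-34) + 46946) = -17911/(((45/2)*34)*(-34) + 46946) = -17911/(765*(-34) + 46946) = -17911/(-26010 + 46946) = -17911/20936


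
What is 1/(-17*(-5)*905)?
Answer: 1/76925 ≈ 1.3000e-5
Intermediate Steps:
1/(-17*(-5)*905) = 1/(85*905) = 1/76925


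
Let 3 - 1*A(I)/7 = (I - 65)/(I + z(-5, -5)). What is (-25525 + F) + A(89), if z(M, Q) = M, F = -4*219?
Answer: -26382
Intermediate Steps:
F = -876
A(I) = 21 - 7*(-65 + I)/(-5 + I) (A(I) = 21 - 7*(I - 65)/(I - 5) = 21 - 7*(-65 + I)/(-5 + I))
(-25525 + F) + A(89) = (-25525 - 876) + 14*(25 + 89)/(-5 + 89) = -26401 + 14*114/84 = -26401 + 14*(1/84)*114 = -26401 + 19 = -26382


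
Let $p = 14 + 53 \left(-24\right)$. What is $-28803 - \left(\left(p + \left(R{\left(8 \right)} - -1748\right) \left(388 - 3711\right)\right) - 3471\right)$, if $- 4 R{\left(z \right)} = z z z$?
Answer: $5359186$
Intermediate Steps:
$R{\left(z \right)} = - \frac{z^{3}}{4}$ ($R{\left(z \right)} = - \frac{z z z}{4} = - \frac{z^{2} z}{4} = - \frac{z^{3}}{4}$)
$p = -1258$ ($p = 14 - 1272 = -1258$)
$-28803 - \left(\left(p + \left(R{\left(8 \right)} - -1748\right) \left(388 - 3711\right)\right) - 3471\right) = -28803 - \left(\left(-1258 + \left(- \frac{8^{3}}{4} - -1748\right) \left(388 - 3711\right)\right) - 3471\right) = -28803 - \left(\left(-1258 + \left(\left(- \frac{1}{4}\right) 512 + \left(-1598 + 3346\right)\right) \left(-3323\right)\right) - 3471\right) = -28803 - \left(\left(-1258 + \left(-128 + 1748\right) \left(-3323\right)\right) - 3471\right) = -28803 - \left(\left(-1258 + 1620 \left(-3323\right)\right) - 3471\right) = -28803 - \left(\left(-1258 - 5383260\right) - 3471\right) = -28803 - \left(-5384518 - 3471\right) = -28803 - -5387989 = -28803 + 5387989 = 5359186$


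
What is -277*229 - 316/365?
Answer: -23153361/365 ≈ -63434.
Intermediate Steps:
-277*229 - 316/365 = -63433 - 316*1/365 = -63433 - 316/365 = -23153361/365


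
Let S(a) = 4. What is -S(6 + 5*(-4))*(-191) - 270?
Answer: 494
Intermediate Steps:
-S(6 + 5*(-4))*(-191) - 270 = -1*4*(-191) - 270 = -4*(-191) - 270 = 764 - 270 = 494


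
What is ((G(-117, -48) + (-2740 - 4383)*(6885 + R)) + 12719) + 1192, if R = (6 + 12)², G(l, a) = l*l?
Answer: -51322107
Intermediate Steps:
G(l, a) = l²
R = 324 (R = 18² = 324)
((G(-117, -48) + (-2740 - 4383)*(6885 + R)) + 12719) + 1192 = (((-117)² + (-2740 - 4383)*(6885 + 324)) + 12719) + 1192 = ((13689 - 7123*7209) + 12719) + 1192 = ((13689 - 51349707) + 12719) + 1192 = (-51336018 + 12719) + 1192 = -51323299 + 1192 = -51322107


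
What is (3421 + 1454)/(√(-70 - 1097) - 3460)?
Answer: -16867500/11972767 - 4875*I*√1167/11972767 ≈ -1.4088 - 0.01391*I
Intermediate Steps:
(3421 + 1454)/(√(-70 - 1097) - 3460) = 4875/(√(-1167) - 3460) = 4875/(I*√1167 - 3460) = 4875/(-3460 + I*√1167)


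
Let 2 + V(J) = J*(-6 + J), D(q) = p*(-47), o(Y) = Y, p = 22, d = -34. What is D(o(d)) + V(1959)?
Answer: 3824891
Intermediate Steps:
D(q) = -1034 (D(q) = 22*(-47) = -1034)
V(J) = -2 + J*(-6 + J)
D(o(d)) + V(1959) = -1034 + (-2 + 1959**2 - 6*1959) = -1034 + (-2 + 3837681 - 11754) = -1034 + 3825925 = 3824891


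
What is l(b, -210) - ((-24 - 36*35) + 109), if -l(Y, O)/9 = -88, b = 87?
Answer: 1967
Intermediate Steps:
l(Y, O) = 792 (l(Y, O) = -9*(-88) = 792)
l(b, -210) - ((-24 - 36*35) + 109) = 792 - ((-24 - 36*35) + 109) = 792 - ((-24 - 1260) + 109) = 792 - (-1284 + 109) = 792 - 1*(-1175) = 792 + 1175 = 1967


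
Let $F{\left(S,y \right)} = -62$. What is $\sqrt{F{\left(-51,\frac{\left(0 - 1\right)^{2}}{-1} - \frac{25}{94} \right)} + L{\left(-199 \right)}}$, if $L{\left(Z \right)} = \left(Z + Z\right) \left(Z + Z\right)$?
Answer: $\sqrt{158342} \approx 397.92$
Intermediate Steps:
$L{\left(Z \right)} = 4 Z^{2}$ ($L{\left(Z \right)} = 2 Z 2 Z = 4 Z^{2}$)
$\sqrt{F{\left(-51,\frac{\left(0 - 1\right)^{2}}{-1} - \frac{25}{94} \right)} + L{\left(-199 \right)}} = \sqrt{-62 + 4 \left(-199\right)^{2}} = \sqrt{-62 + 4 \cdot 39601} = \sqrt{-62 + 158404} = \sqrt{158342}$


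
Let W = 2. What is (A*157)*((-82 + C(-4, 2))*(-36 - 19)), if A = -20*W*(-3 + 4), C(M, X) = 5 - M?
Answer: -25214200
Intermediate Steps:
A = -40 (A = -40*(-3 + 4) = -40 ≈ -40.000)
(A*157)*((-82 + C(-4, 2))*(-36 - 19)) = (-40*157)*((-82 + (5 - 1*(-4)))*(-36 - 19)) = -6280*(-82 + (5 + 4))*(-55) = -6280*(-82 + 9)*(-55) = -(-458440)*(-55) = -6280*4015 = -25214200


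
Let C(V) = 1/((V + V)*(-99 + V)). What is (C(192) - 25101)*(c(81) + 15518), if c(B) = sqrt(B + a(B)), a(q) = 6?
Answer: -6955221222449/17856 - 896406911*sqrt(87)/35712 ≈ -3.8975e+8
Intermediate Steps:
c(B) = sqrt(6 + B) (c(B) = sqrt(B + 6) = sqrt(6 + B))
C(V) = 1/(2*V*(-99 + V)) (C(V) = 1/((2*V)*(-99 + V)) = 1/(2*V*(-99 + V)))
(C(192) - 25101)*(c(81) + 15518) = ((1/2)/(192*(-99 + 192)) - 25101)*(sqrt(6 + 81) + 15518) = ((1/2)*(1/192)/93 - 25101)*(sqrt(87) + 15518) = ((1/2)*(1/192)*(1/93) - 25101)*(15518 + sqrt(87)) = (1/35712 - 25101)*(15518 + sqrt(87)) = -896406911*(15518 + sqrt(87))/35712 = -6955221222449/17856 - 896406911*sqrt(87)/35712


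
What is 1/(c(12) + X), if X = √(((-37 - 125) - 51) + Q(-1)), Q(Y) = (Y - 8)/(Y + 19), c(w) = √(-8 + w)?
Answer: 4/435 - I*√854/435 ≈ 0.0091954 - 0.06718*I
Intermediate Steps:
Q(Y) = (-8 + Y)/(19 + Y)
X = I*√854/2 (X = √(((-37 - 125) - 51) + (-8 - 1)/(19 - 1)) = √((-162 - 51) - 9/18) = √(-213 + (1/18)*(-9)) = √(-213 - ½) = √(-427/2) = I*√854/2 ≈ 14.612*I)
1/(c(12) + X) = 1/(√(-8 + 12) + I*√854/2) = 1/(√4 + I*√854/2) = 1/(2 + I*√854/2)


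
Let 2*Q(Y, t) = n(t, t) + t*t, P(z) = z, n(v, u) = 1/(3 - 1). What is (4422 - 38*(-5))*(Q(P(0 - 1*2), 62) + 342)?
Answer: 10442721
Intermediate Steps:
n(v, u) = 1/2
Q(Y, t) = 1/4 + t**2/2 (Q(Y, t) = (1/2 + t*t)/2 = (1/2 + t**2)/2 = 1/4 + t**2/2)
(4422 - 38*(-5))*(Q(P(0 - 1*2), 62) + 342) = (4422 - 38*(-5))*((1/4 + (1/2)*62**2) + 342) = (4422 + 190)*((1/4 + (1/2)*3844) + 342) = 4612*((1/4 + 1922) + 342) = 4612*(7689/4 + 342) = 4612*(9057/4) = 10442721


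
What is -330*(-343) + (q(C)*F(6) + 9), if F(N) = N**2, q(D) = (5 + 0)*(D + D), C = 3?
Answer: 114279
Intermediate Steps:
q(D) = 10*D (q(D) = 5*(2*D) = 10*D)
-330*(-343) + (q(C)*F(6) + 9) = -330*(-343) + ((10*3)*6**2 + 9) = 113190 + (30*36 + 9) = 113190 + (1080 + 9) = 113190 + 1089 = 114279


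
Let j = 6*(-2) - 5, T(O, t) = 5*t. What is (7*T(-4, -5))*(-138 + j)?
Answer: 27125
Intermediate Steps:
j = -17 (j = -12 - 5 = -17)
(7*T(-4, -5))*(-138 + j) = (7*(5*(-5)))*(-138 - 17) = (7*(-25))*(-155) = -175*(-155) = 27125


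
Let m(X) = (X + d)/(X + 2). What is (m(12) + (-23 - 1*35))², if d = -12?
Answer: 3364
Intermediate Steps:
m(X) = (-12 + X)/(2 + X) (m(X) = (X - 12)/(X + 2) = (-12 + X)/(2 + X))
(m(12) + (-23 - 1*35))² = ((-12 + 12)/(2 + 12) + (-23 - 1*35))² = (0/14 + (-23 - 35))² = ((1/14)*0 - 58)² = (0 - 58)² = (-58)² = 3364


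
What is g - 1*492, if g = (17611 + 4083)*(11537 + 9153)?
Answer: 448848368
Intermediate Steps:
g = 448848860 (g = 21694*20690 = 448848860)
g - 1*492 = 448848860 - 1*492 = 448848860 - 492 = 448848368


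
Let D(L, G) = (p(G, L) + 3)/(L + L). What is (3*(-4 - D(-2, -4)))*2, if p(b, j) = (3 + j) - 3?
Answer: -45/2 ≈ -22.500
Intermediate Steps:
p(b, j) = j
D(L, G) = (3 + L)/(2*L) (D(L, G) = (L + 3)/(L + L) = (3 + L)/((2*L)) = (3 + L)*(1/(2*L)) = (3 + L)/(2*L))
(3*(-4 - D(-2, -4)))*2 = (3*(-4 - (3 - 2)/(2*(-2))))*2 = (3*(-4 - (-1)/(2*2)))*2 = (3*(-4 - 1*(-¼)))*2 = (3*(-4 + ¼))*2 = (3*(-15/4))*2 = -45/4*2 = -45/2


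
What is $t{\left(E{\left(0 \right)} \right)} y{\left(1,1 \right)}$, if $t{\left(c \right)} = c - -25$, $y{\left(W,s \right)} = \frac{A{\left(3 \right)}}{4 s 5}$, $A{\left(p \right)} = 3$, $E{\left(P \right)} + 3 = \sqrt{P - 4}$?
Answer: $\frac{33}{10} + \frac{3 i}{10} \approx 3.3 + 0.3 i$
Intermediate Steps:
$E{\left(P \right)} = -3 + \sqrt{-4 + P}$ ($E{\left(P \right)} = -3 + \sqrt{P - 4} = -3 + \sqrt{-4 + P}$)
$y{\left(W,s \right)} = \frac{3}{20 s}$ ($y{\left(W,s \right)} = \frac{3}{4 s 5} = \frac{3}{20 s}$)
$t{\left(c \right)} = 25 + c$ ($t{\left(c \right)} = c + 25 = 25 + c$)
$t{\left(E{\left(0 \right)} \right)} y{\left(1,1 \right)} = \left(25 - \left(3 - \sqrt{-4 + 0}\right)\right) \frac{3}{20 \cdot 1} = \left(25 - \left(3 - \sqrt{-4}\right)\right) \frac{3}{20} \cdot 1 = \left(25 - \left(3 - 2 i\right)\right) \frac{3}{20} = \left(22 + 2 i\right) \frac{3}{20} = \frac{33}{10} + \frac{3 i}{10}$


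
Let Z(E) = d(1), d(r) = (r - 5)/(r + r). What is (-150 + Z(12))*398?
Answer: -60496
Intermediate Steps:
d(r) = (-5 + r)/(2*r) (d(r) = (-5 + r)/((2*r)) = (-5 + r)*(1/(2*r)) = (-5 + r)/(2*r))
Z(E) = -2 (Z(E) = (1/2)*(-5 + 1)/1 = (1/2)*1*(-4) = -2)
(-150 + Z(12))*398 = (-150 - 2)*398 = -152*398 = -60496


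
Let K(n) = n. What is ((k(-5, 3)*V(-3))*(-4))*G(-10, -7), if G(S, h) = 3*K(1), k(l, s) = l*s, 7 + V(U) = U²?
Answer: 360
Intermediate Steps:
V(U) = -7 + U²
G(S, h) = 3 (G(S, h) = 3*1 = 3)
((k(-5, 3)*V(-3))*(-4))*G(-10, -7) = (((-5*3)*(-7 + (-3)²))*(-4))*3 = (-15*(-7 + 9)*(-4))*3 = (-15*2*(-4))*3 = -30*(-4)*3 = 120*3 = 360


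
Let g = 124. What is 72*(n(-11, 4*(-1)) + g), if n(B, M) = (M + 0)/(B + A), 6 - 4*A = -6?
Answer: 8964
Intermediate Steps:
A = 3 (A = 3/2 - 1/4*(-6) = 3/2 + 3/2 = 3)
n(B, M) = M/(3 + B) (n(B, M) = (M + 0)/(B + 3) = M/(3 + B))
72*(n(-11, 4*(-1)) + g) = 72*((4*(-1))/(3 - 11) + 124) = 72*(-4/(-8) + 124) = 72*(-4*(-1/8) + 124) = 72*(1/2 + 124) = 72*(249/2) = 8964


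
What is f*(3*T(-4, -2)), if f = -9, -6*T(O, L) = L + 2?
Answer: 0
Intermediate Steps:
T(O, L) = -⅓ - L/6 (T(O, L) = -(L + 2)/6 = -(2 + L)/6 = -⅓ - L/6)
f*(3*T(-4, -2)) = -27*(-⅓ - ⅙*(-2)) = -27*(-⅓ + ⅓) = -27*0 = -9*0 = 0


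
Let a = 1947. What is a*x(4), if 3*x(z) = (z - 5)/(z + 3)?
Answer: -649/7 ≈ -92.714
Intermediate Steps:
x(z) = (-5 + z)/(3*(3 + z)) (x(z) = ((z - 5)/(z + 3))/3 = ((-5 + z)/(3 + z))/3 = (-5 + z)/(3*(3 + z)))
a*x(4) = 1947*((-5 + 4)/(3*(3 + 4))) = 1947*((1/3)*(-1)/7) = 1947*((1/3)*(1/7)*(-1)) = 1947*(-1/21) = -649/7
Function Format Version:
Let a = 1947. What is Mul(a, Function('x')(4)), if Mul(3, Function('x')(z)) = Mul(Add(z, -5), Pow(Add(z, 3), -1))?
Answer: Rational(-649, 7) ≈ -92.714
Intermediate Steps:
Function('x')(z) = Mul(Rational(1, 3), Pow(Add(3, z), -1), Add(-5, z)) (Function('x')(z) = Mul(Rational(1, 3), Mul(Add(z, -5), Pow(Add(z, 3), -1))) = Mul(Rational(1, 3), Mul(Add(-5, z), Pow(Add(3, z), -1))) = Mul(Rational(1, 3), Mul(Pow(Add(3, z), -1), Add(-5, z))) = Mul(Rational(1, 3), Pow(Add(3, z), -1), Add(-5, z)))
Mul(a, Function('x')(4)) = Mul(1947, Mul(Rational(1, 3), Pow(Add(3, 4), -1), Add(-5, 4))) = Mul(1947, Mul(Rational(1, 3), Pow(7, -1), -1)) = Mul(1947, Mul(Rational(1, 3), Rational(1, 7), -1)) = Mul(1947, Rational(-1, 21)) = Rational(-649, 7)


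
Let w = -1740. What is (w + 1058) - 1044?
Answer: -1726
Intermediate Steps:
(w + 1058) - 1044 = (-1740 + 1058) - 1044 = -682 - 1044 = -1726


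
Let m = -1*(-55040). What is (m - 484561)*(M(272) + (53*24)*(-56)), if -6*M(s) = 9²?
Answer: 61202876811/2 ≈ 3.0601e+10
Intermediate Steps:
M(s) = -27/2 (M(s) = -⅙*9² = -⅙*81 = -27/2)
m = 55040
(m - 484561)*(M(272) + (53*24)*(-56)) = (55040 - 484561)*(-27/2 + (53*24)*(-56)) = -429521*(-27/2 + 1272*(-56)) = -429521*(-27/2 - 71232) = -429521*(-142491/2) = 61202876811/2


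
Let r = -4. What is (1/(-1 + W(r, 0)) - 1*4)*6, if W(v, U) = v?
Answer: -126/5 ≈ -25.200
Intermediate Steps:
(1/(-1 + W(r, 0)) - 1*4)*6 = (1/(-1 - 4) - 1*4)*6 = (1/(-5) - 4)*6 = (-⅕ - 4)*6 = -21/5*6 = -126/5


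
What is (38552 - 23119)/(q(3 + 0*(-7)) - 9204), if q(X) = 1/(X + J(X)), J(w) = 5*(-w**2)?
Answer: -648186/386569 ≈ -1.6768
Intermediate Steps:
J(w) = -5*w**2
q(X) = 1/(X - 5*X**2)
(38552 - 23119)/(q(3 + 0*(-7)) - 9204) = (38552 - 23119)/(-1/((3 + 0*(-7))*(-1 + 5*(3 + 0*(-7)))) - 9204) = 15433/(-1/((3 + 0)*(-1 + 5*(3 + 0))) - 9204) = 15433/(-1/(3*(-1 + 5*3)) - 9204) = 15433/(-1*1/3/(-1 + 15) - 9204) = 15433/(-1*1/3/14 - 9204) = 15433/(-1*1/3*1/14 - 9204) = 15433/(-1/42 - 9204) = 15433/(-386569/42) = 15433*(-42/386569) = -648186/386569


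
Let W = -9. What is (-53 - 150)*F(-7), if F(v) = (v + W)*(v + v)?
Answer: -45472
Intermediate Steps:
F(v) = 2*v*(-9 + v) (F(v) = (v - 9)*(v + v) = (-9 + v)*(2*v) = 2*v*(-9 + v))
(-53 - 150)*F(-7) = (-53 - 150)*(2*(-7)*(-9 - 7)) = -406*(-7)*(-16) = -203*224 = -45472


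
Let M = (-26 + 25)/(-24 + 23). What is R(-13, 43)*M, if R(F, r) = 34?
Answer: 34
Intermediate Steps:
M = 1 (M = -1/(-1) = -1*(-1) = 1)
R(-13, 43)*M = 34*1 = 34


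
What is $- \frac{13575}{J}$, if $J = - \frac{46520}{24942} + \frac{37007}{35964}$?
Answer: $\frac{2029494374100}{125002781} \approx 16236.0$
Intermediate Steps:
$J = - \frac{125002781}{149502348}$ ($J = \left(-46520\right) \frac{1}{24942} + 37007 \cdot \frac{1}{35964} = - \frac{23260}{12471} + \frac{37007}{35964} = - \frac{125002781}{149502348} \approx -0.83613$)
$- \frac{13575}{J} = - \frac{13575}{- \frac{125002781}{149502348}} = \left(-13575\right) \left(- \frac{149502348}{125002781}\right) = \frac{2029494374100}{125002781}$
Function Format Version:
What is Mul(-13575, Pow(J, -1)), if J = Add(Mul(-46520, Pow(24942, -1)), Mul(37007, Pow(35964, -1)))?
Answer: Rational(2029494374100, 125002781) ≈ 16236.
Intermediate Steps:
J = Rational(-125002781, 149502348) (J = Add(Mul(-46520, Rational(1, 24942)), Mul(37007, Rational(1, 35964))) = Add(Rational(-23260, 12471), Rational(37007, 35964)) = Rational(-125002781, 149502348) ≈ -0.83613)
Mul(-13575, Pow(J, -1)) = Mul(-13575, Pow(Rational(-125002781, 149502348), -1)) = Mul(-13575, Rational(-149502348, 125002781)) = Rational(2029494374100, 125002781)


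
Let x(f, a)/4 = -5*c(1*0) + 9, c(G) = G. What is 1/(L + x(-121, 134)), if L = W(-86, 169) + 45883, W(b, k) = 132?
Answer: 1/46051 ≈ 2.1715e-5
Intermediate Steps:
x(f, a) = 36 (x(f, a) = 4*(-5*0 + 9) = 4*(0 + 9) = 4*9 = 36)
L = 46015 (L = 132 + 45883 = 46015)
1/(L + x(-121, 134)) = 1/(46015 + 36) = 1/46051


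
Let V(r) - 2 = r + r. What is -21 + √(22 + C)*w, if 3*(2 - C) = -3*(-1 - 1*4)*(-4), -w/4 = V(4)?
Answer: -21 - 80*√11 ≈ -286.33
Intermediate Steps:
V(r) = 2 + 2*r (V(r) = 2 + (r + r) = 2 + 2*r)
w = -40 (w = -4*(2 + 2*4) = -4*(2 + 8) = -4*10 = -40)
C = 22 (C = 2 - (-3*(-1 - 1*4))*(-4)/3 = 2 - (-3*(-1 - 4))*(-4)/3 = 2 - (-3*(-5))*(-4)/3 = 2 - 5*(-4) = 2 - ⅓*(-60) = 2 + 20 = 22)
-21 + √(22 + C)*w = -21 + √(22 + 22)*(-40) = -21 + √44*(-40) = -21 + (2*√11)*(-40) = -21 - 80*√11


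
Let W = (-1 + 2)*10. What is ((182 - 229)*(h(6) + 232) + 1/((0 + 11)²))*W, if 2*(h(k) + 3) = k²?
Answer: -14046880/121 ≈ -1.1609e+5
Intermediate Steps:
h(k) = -3 + k²/2
W = 10 (W = 1*10 = 10)
((182 - 229)*(h(6) + 232) + 1/((0 + 11)²))*W = ((182 - 229)*((-3 + (½)*6²) + 232) + 1/((0 + 11)²))*10 = (-47*((-3 + (½)*36) + 232) + 1/(11²))*10 = (-47*((-3 + 18) + 232) + 1/121)*10 = (-47*(15 + 232) + 1/121)*10 = (-47*247 + 1/121)*10 = (-11609 + 1/121)*10 = -1404688/121*10 = -14046880/121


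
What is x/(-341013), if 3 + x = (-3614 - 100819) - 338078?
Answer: 442514/341013 ≈ 1.2976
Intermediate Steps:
x = -442514 (x = -3 + ((-3614 - 100819) - 338078) = -3 + (-104433 - 338078) = -3 - 442511 = -442514)
x/(-341013) = -442514/(-341013) = -442514*(-1/341013) = 442514/341013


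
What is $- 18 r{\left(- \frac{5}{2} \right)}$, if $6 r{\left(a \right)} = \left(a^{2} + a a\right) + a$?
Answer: $-30$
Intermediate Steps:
$r{\left(a \right)} = \frac{a^{2}}{3} + \frac{a}{6}$ ($r{\left(a \right)} = \frac{\left(a^{2} + a a\right) + a}{6} = \frac{\left(a^{2} + a^{2}\right) + a}{6} = \frac{2 a^{2} + a}{6} = \frac{a + 2 a^{2}}{6} = \frac{a^{2}}{3} + \frac{a}{6}$)
$- 18 r{\left(- \frac{5}{2} \right)} = - 18 \frac{- \frac{5}{2} \left(1 + 2 \left(- \frac{5}{2}\right)\right)}{6} = - 18 \frac{\left(-5\right) \frac{1}{2} \left(1 + 2 \left(\left(-5\right) \frac{1}{2}\right)\right)}{6} = - 18 \cdot \frac{1}{6} \left(- \frac{5}{2}\right) \left(1 + 2 \left(- \frac{5}{2}\right)\right) = - 18 \cdot \frac{1}{6} \left(- \frac{5}{2}\right) \left(1 - 5\right) = - 18 \cdot \frac{1}{6} \left(- \frac{5}{2}\right) \left(-4\right) = \left(-18\right) \frac{5}{3} = -30$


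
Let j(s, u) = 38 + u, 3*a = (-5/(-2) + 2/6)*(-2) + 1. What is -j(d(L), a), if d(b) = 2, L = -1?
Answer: -328/9 ≈ -36.444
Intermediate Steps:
a = -14/9 (a = ((-5/(-2) + 2/6)*(-2) + 1)/3 = ((-5*(-½) + 2*(⅙))*(-2) + 1)/3 = ((5/2 + ⅓)*(-2) + 1)/3 = ((17/6)*(-2) + 1)/3 = (-17/3 + 1)/3 = (⅓)*(-14/3) = -14/9 ≈ -1.5556)
-j(d(L), a) = -(38 - 14/9) = -1*328/9 = -328/9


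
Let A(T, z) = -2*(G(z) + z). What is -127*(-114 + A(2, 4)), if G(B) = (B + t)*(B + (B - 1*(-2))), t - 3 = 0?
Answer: 33274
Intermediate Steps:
t = 3 (t = 3 + 0 = 3)
G(B) = (2 + 2*B)*(3 + B) (G(B) = (B + 3)*(B + (B - 1*(-2))) = (3 + B)*(B + (B + 2)) = (3 + B)*(B + (2 + B)) = (3 + B)*(2 + 2*B) = (2 + 2*B)*(3 + B))
A(T, z) = -12 - 18*z - 4*z² (A(T, z) = -2*((6 + 2*z² + 8*z) + z) = -2*(6 + 2*z² + 9*z) = -12 - 18*z - 4*z²)
-127*(-114 + A(2, 4)) = -127*(-114 + (-12 - 18*4 - 4*4²)) = -127*(-114 + (-12 - 72 - 4*16)) = -127*(-114 + (-12 - 72 - 64)) = -127*(-114 - 148) = -127*(-262) = 33274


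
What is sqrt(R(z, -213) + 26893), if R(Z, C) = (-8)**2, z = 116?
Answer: sqrt(26957) ≈ 164.19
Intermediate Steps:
R(Z, C) = 64
sqrt(R(z, -213) + 26893) = sqrt(64 + 26893) = sqrt(26957)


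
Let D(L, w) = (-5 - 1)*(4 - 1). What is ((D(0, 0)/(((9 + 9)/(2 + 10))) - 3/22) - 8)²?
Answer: 196249/484 ≈ 405.47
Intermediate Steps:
D(L, w) = -18 (D(L, w) = -6*3 = -18)
((D(0, 0)/(((9 + 9)/(2 + 10))) - 3/22) - 8)² = ((-18*(2 + 10)/(9 + 9) - 3/22) - 8)² = ((-18/(18/12) - 3*1/22) - 8)² = ((-18/(18*(1/12)) - 3/22) - 8)² = ((-18/3/2 - 3/22) - 8)² = ((-18*⅔ - 3/22) - 8)² = ((-12 - 3/22) - 8)² = (-267/22 - 8)² = (-443/22)² = 196249/484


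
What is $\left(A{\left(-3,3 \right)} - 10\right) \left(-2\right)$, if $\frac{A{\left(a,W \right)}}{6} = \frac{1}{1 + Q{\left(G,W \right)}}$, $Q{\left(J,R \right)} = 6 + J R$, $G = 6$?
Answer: $\frac{488}{25} \approx 19.52$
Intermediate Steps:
$A{\left(a,W \right)} = \frac{6}{7 + 6 W}$ ($A{\left(a,W \right)} = \frac{6}{1 + \left(6 + 6 W\right)} = \frac{6}{7 + 6 W}$)
$\left(A{\left(-3,3 \right)} - 10\right) \left(-2\right) = \left(\frac{6}{7 + 6 \cdot 3} - 10\right) \left(-2\right) = \left(\frac{6}{7 + 18} - 10\right) \left(-2\right) = \left(\frac{6}{25} - 10\right) \left(-2\right) = \left(- \frac{244}{25}\right) \left(-2\right) = \frac{488}{25}$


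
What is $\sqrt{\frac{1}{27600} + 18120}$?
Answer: $\frac{\sqrt{34507728069}}{1380} \approx 134.61$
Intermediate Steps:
$\sqrt{\frac{1}{27600} + 18120} = \sqrt{\frac{500112001}{27600}} = \frac{\sqrt{34507728069}}{1380}$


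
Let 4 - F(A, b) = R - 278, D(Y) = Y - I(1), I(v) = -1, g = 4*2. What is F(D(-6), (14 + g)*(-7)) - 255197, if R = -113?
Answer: -254802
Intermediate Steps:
g = 8
D(Y) = 1 + Y (D(Y) = Y - 1*(-1) = Y + 1 = 1 + Y)
F(A, b) = 395 (F(A, b) = 4 - (-113 - 278) = 4 - 1*(-391) = 4 + 391 = 395)
F(D(-6), (14 + g)*(-7)) - 255197 = 395 - 255197 = -254802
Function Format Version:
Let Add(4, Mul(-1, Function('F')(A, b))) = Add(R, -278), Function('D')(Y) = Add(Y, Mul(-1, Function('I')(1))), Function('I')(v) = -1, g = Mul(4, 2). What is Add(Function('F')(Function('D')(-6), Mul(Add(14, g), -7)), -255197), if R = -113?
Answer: -254802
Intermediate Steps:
g = 8
Function('D')(Y) = Add(1, Y) (Function('D')(Y) = Add(Y, Mul(-1, -1)) = Add(Y, 1) = Add(1, Y))
Function('F')(A, b) = 395 (Function('F')(A, b) = Add(4, Mul(-1, Add(-113, -278))) = Add(4, Mul(-1, -391)) = Add(4, 391) = 395)
Add(Function('F')(Function('D')(-6), Mul(Add(14, g), -7)), -255197) = Add(395, -255197) = -254802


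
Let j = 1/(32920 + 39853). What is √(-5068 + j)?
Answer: I*√26839669420199/72773 ≈ 71.19*I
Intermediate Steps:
j = 1/72773 ≈ 1.3741e-5
√(-5068 + j) = √(-5068 + 1/72773) = √(-368813563/72773) = I*√26839669420199/72773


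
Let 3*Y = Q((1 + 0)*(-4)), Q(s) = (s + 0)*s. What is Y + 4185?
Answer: 12571/3 ≈ 4190.3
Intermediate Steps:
Q(s) = s**2 (Q(s) = s*s = s**2)
Y = 16/3 (Y = ((1 + 0)*(-4))**2/3 = (1*(-4))**2/3 = (1/3)*(-4)**2 = (1/3)*16 = 16/3 ≈ 5.3333)
Y + 4185 = 16/3 + 4185 = 12571/3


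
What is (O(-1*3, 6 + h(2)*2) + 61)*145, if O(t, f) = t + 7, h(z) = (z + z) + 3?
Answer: 9425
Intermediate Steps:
h(z) = 3 + 2*z (h(z) = 2*z + 3 = 3 + 2*z)
O(t, f) = 7 + t
(O(-1*3, 6 + h(2)*2) + 61)*145 = ((7 - 1*3) + 61)*145 = ((7 - 3) + 61)*145 = (4 + 61)*145 = 65*145 = 9425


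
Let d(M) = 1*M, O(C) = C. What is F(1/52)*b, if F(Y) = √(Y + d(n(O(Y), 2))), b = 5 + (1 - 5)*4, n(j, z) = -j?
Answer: 0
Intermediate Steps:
b = -11 (b = 5 - 4*4 = 5 - 16 = -11)
d(M) = M
F(Y) = 0 (F(Y) = √(Y - Y) = √0 = 0)
F(1/52)*b = 0*(-11) = 0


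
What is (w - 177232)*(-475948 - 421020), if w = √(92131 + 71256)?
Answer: 158971432576 - 896968*√163387 ≈ 1.5861e+11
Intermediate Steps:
w = √163387 ≈ 404.21
(w - 177232)*(-475948 - 421020) = (√163387 - 177232)*(-475948 - 421020) = (-177232 + √163387)*(-896968) = 158971432576 - 896968*√163387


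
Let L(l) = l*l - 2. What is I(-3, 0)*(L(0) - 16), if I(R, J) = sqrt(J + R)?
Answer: -18*I*sqrt(3) ≈ -31.177*I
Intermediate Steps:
L(l) = -2 + l**2 (L(l) = l**2 - 2 = -2 + l**2)
I(-3, 0)*(L(0) - 16) = sqrt(0 - 3)*((-2 + 0**2) - 16) = sqrt(-3)*((-2 + 0) - 16) = (I*sqrt(3))*(-2 - 16) = (I*sqrt(3))*(-18) = -18*I*sqrt(3)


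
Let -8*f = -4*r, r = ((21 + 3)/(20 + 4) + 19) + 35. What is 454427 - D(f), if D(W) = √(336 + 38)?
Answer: 454427 - √374 ≈ 4.5441e+5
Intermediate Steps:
r = 55 (r = (24/24 + 19) + 35 = (24*(1/24) + 19) + 35 = (1 + 19) + 35 = 20 + 35 = 55)
f = 55/2 (f = -(-1)*55/2 = -⅛*(-220) = 55/2 ≈ 27.500)
D(W) = √374
454427 - D(f) = 454427 - √374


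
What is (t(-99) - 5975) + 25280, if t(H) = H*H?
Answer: 29106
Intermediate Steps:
t(H) = H²
(t(-99) - 5975) + 25280 = ((-99)² - 5975) + 25280 = (9801 - 5975) + 25280 = 3826 + 25280 = 29106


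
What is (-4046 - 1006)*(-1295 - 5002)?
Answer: 31812444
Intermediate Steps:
(-4046 - 1006)*(-1295 - 5002) = -5052*(-6297) = 31812444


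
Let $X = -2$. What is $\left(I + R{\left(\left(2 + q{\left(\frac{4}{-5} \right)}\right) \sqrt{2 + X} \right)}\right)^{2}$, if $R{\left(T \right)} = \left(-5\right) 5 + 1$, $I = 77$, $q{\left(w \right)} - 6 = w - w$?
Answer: $2809$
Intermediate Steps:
$q{\left(w \right)} = 6$ ($q{\left(w \right)} = 6 + \left(w - w\right) = 6 + 0 = 6$)
$R{\left(T \right)} = -24$ ($R{\left(T \right)} = -25 + 1 = -24$)
$\left(I + R{\left(\left(2 + q{\left(\frac{4}{-5} \right)}\right) \sqrt{2 + X} \right)}\right)^{2} = \left(77 - 24\right)^{2} = 53^{2} = 2809$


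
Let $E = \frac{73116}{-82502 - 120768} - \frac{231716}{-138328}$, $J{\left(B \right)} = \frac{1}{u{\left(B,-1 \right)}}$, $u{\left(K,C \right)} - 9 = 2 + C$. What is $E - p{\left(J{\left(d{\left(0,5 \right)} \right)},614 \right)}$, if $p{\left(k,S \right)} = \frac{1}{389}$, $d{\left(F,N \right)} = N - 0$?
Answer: $\frac{1794974305281}{1367234470730} \approx 1.3129$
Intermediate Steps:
$d{\left(F,N \right)} = N$ ($d{\left(F,N \right)} = N + 0 = N$)
$u{\left(K,C \right)} = 11 + C$ ($u{\left(K,C \right)} = 9 + \left(2 + C\right) = 11 + C$)
$J{\left(B \right)} = \frac{1}{10}$ ($J{\left(B \right)} = \frac{1}{11 - 1} = \frac{1}{10}$)
$p{\left(k,S \right)} = \frac{1}{389}$
$E = \frac{4623365159}{3514741570}$ ($E = \frac{73116}{-82502 - 120768} - - \frac{57929}{34582} = \frac{73116}{-203270} + \frac{57929}{34582} = 73116 \left(- \frac{1}{203270}\right) + \frac{57929}{34582} = - \frac{36558}{101635} + \frac{57929}{34582} = \frac{4623365159}{3514741570} \approx 1.3154$)
$E - p{\left(J{\left(d{\left(0,5 \right)} \right)},614 \right)} = \frac{4623365159}{3514741570} - \frac{1}{389} = \frac{1794974305281}{1367234470730}$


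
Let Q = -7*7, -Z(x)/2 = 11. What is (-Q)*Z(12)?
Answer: -1078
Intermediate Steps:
Z(x) = -22 (Z(x) = -2*11 = -22)
Q = -49
(-Q)*Z(12) = -1*(-49)*(-22) = 49*(-22) = -1078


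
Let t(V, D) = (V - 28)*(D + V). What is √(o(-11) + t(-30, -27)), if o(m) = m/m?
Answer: √3307 ≈ 57.507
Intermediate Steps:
t(V, D) = (-28 + V)*(D + V)
o(m) = 1
√(o(-11) + t(-30, -27)) = √(1 + ((-30)² - 28*(-27) - 28*(-30) - 27*(-30))) = √(1 + (900 + 756 + 840 + 810)) = √(1 + 3306) = √3307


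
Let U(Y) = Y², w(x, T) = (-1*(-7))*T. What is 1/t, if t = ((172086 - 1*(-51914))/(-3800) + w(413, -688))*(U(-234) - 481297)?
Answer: 19/39507933584 ≈ 4.8092e-10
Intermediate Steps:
w(x, T) = 7*T
t = 39507933584/19 (t = ((172086 - 1*(-51914))/(-3800) + 7*(-688))*((-234)² - 481297) = ((172086 + 51914)*(-1/3800) - 4816)*(54756 - 481297) = (224000*(-1/3800) - 4816)*(-426541) = (-1120/19 - 4816)*(-426541) = -92624/19*(-426541) = 39507933584/19 ≈ 2.0794e+9)
1/t = 1/(39507933584/19) = 19/39507933584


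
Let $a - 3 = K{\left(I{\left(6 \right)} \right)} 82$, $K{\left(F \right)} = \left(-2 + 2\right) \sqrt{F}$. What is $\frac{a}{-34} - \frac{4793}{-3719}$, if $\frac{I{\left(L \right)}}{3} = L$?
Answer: $\frac{151805}{126446} \approx 1.2006$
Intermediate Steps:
$I{\left(L \right)} = 3 L$
$K{\left(F \right)} = 0$ ($K{\left(F \right)} = 0 \sqrt{F} = 0$)
$a = 3$ ($a = 3 + 0 \cdot 82 = 3 + 0 = 3$)
$\frac{a}{-34} - \frac{4793}{-3719} = \frac{3}{-34} - \frac{4793}{-3719} = 3 \left(- \frac{1}{34}\right) - - \frac{4793}{3719} = - \frac{3}{34} + \frac{4793}{3719} = \frac{151805}{126446}$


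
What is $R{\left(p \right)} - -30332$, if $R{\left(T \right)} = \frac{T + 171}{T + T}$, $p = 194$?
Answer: $\frac{11769181}{388} \approx 30333.0$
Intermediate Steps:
$R{\left(T \right)} = \frac{171 + T}{2 T}$
$R{\left(p \right)} - -30332 = \frac{171 + 194}{2 \cdot 194} - -30332 = \frac{1}{2} \cdot \frac{1}{194} \cdot 365 + 30332 = \frac{365}{388} + 30332 = \frac{11769181}{388}$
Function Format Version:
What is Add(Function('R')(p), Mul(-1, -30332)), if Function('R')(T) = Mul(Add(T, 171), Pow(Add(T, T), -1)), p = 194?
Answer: Rational(11769181, 388) ≈ 30333.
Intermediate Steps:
Function('R')(T) = Mul(Rational(1, 2), Pow(T, -1), Add(171, T)) (Function('R')(T) = Mul(Add(171, T), Pow(Mul(2, T), -1)) = Mul(Add(171, T), Mul(Rational(1, 2), Pow(T, -1))) = Mul(Rational(1, 2), Pow(T, -1), Add(171, T)))
Add(Function('R')(p), Mul(-1, -30332)) = Add(Mul(Rational(1, 2), Pow(194, -1), Add(171, 194)), Mul(-1, -30332)) = Add(Mul(Rational(1, 2), Rational(1, 194), 365), 30332) = Add(Rational(365, 388), 30332) = Rational(11769181, 388)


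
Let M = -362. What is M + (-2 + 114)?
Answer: -250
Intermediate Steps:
M + (-2 + 114) = -362 + (-2 + 114) = -362 + 112 = -250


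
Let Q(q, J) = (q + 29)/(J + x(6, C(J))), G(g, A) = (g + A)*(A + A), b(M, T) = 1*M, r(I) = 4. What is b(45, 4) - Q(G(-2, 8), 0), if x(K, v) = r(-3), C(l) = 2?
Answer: 55/4 ≈ 13.750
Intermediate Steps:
x(K, v) = 4
b(M, T) = M
G(g, A) = 2*A*(A + g) (G(g, A) = (A + g)*(2*A) = 2*A*(A + g))
Q(q, J) = (29 + q)/(4 + J) (Q(q, J) = (q + 29)/(J + 4) = (29 + q)/(4 + J))
b(45, 4) - Q(G(-2, 8), 0) = 45 - (29 + 2*8*(8 - 2))/(4 + 0) = 45 - (29 + 2*8*6)/4 = 45 - (29 + 96)/4 = 45 - 125/4 = 55/4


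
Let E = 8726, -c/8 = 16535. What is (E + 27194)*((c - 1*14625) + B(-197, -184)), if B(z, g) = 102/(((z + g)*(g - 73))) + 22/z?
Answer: -33929409631222000/6429883 ≈ -5.2768e+9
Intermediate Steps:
c = -132280 (c = -8*16535 = -132280)
B(z, g) = 22/z + 102/((-73 + g)*(g + z)) (B(z, g) = 102/(((g + z)*(-73 + g))) + 22/z = 102/(((-73 + g)*(g + z))) + 22/z = 102*(1/((-73 + g)*(g + z))) + 22/z = 102/((-73 + g)*(g + z)) + 22/z = 22/z + 102/((-73 + g)*(g + z)))
(E + 27194)*((c - 1*14625) + B(-197, -184)) = (8726 + 27194)*((-132280 - 1*14625) + 2*(-803*(-184) - 752*(-197) + 11*(-184)² + 11*(-184)*(-197))/(-197*((-184)² - 73*(-184) - 73*(-197) - 184*(-197)))) = 35920*((-132280 - 14625) + 2*(-1/197)*(147752 + 148144 + 11*33856 + 398728)/(33856 + 13432 + 14381 + 36248)) = 35920*(-146905 + 2*(-1/197)*(147752 + 148144 + 372416 + 398728)/97917) = 35920*(-146905 + 2*(-1/197)*(1/97917)*1067040) = 35920*(-146905 - 711360/6429883) = 35920*(-944582673475/6429883) = -33929409631222000/6429883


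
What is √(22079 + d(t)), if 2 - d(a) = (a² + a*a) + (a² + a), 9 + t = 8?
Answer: √22079 ≈ 148.59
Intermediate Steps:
t = -1 (t = -9 + 8 = -1)
d(a) = 2 - a - 3*a² (d(a) = 2 - ((a² + a*a) + (a² + a)) = 2 - ((a² + a²) + (a + a²)) = 2 - (2*a² + (a + a²)) = 2 - (a + 3*a²) = 2 + (-a - 3*a²) = 2 - a - 3*a²)
√(22079 + d(t)) = √(22079 + (2 - 1*(-1) - 3*(-1)²)) = √(22079 + (2 + 1 - 3*1)) = √(22079 + (2 + 1 - 3)) = √(22079 + 0) = √22079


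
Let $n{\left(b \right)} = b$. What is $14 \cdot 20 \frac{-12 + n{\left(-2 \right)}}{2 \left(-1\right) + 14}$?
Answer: $- \frac{980}{3} \approx -326.67$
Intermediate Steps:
$14 \cdot 20 \frac{-12 + n{\left(-2 \right)}}{2 \left(-1\right) + 14} = 14 \cdot 20 \frac{-12 - 2}{2 \left(-1\right) + 14} = 280 \left(- \frac{14}{-2 + 14}\right) = 280 \left(- \frac{14}{12}\right) = 280 \left(\left(-14\right) \frac{1}{12}\right) = 280 \left(- \frac{7}{6}\right) = - \frac{980}{3}$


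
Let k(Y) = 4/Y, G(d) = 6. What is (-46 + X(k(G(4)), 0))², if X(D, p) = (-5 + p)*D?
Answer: 21904/9 ≈ 2433.8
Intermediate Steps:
X(D, p) = D*(-5 + p)
(-46 + X(k(G(4)), 0))² = (-46 + (4/6)*(-5 + 0))² = (-46 + (4*(⅙))*(-5))² = (-46 + (⅔)*(-5))² = (-46 - 10/3)² = (-148/3)² = 21904/9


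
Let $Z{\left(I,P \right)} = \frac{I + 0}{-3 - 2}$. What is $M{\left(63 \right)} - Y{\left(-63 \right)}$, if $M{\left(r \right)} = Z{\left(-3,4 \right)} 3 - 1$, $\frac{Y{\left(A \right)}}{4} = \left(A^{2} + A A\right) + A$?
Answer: $- \frac{157496}{5} \approx -31499.0$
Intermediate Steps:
$Z{\left(I,P \right)} = - \frac{I}{5}$ ($Z{\left(I,P \right)} = \frac{I}{-5} = I \left(- \frac{1}{5}\right) = - \frac{I}{5}$)
$Y{\left(A \right)} = 4 A + 8 A^{2}$ ($Y{\left(A \right)} = 4 \left(\left(A^{2} + A A\right) + A\right) = 4 \left(\left(A^{2} + A^{2}\right) + A\right) = 4 \left(2 A^{2} + A\right) = 4 \left(A + 2 A^{2}\right) = 4 A + 8 A^{2}$)
$M{\left(r \right)} = \frac{4}{5}$ ($M{\left(r \right)} = \left(- \frac{1}{5}\right) \left(-3\right) 3 - 1 = \frac{3}{5} \cdot 3 - 1 = \frac{9}{5} - 1 = \frac{4}{5}$)
$M{\left(63 \right)} - Y{\left(-63 \right)} = \frac{4}{5} - 4 \left(-63\right) \left(1 + 2 \left(-63\right)\right) = \frac{4}{5} - 4 \left(-63\right) \left(1 - 126\right) = \frac{4}{5} - 4 \left(-63\right) \left(-125\right) = \frac{4}{5} - 31500 = - \frac{157496}{5}$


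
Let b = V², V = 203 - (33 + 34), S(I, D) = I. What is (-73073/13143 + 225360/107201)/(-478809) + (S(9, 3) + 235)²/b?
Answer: 193095850686576295/59988794038696044 ≈ 3.2189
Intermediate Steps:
V = 136 (V = 203 - 1*67 = 203 - 67 = 136)
b = 18496 (b = 136² = 18496)
(-73073/13143 + 225360/107201)/(-478809) + (S(9, 3) + 235)²/b = (-73073/13143 + 225360/107201)/(-478809) + (9 + 235)²/18496 = (-73073*1/13143 + 225360*(1/107201))*(-1/478809) + 244²*(1/18496) = (-5621/1011 + 225360/107201)*(-1/478809) + 59536*(1/18496) = -374737861/108380211*(-1/478809) + 3721/1156 = 374737861/51893420448699 + 3721/1156 = 193095850686576295/59988794038696044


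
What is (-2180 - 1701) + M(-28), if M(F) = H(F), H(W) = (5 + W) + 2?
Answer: -3902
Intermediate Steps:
H(W) = 7 + W
M(F) = 7 + F
(-2180 - 1701) + M(-28) = (-2180 - 1701) + (7 - 28) = -3881 - 21 = -3902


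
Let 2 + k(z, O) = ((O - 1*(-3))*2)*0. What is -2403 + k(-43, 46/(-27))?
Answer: -2405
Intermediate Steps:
k(z, O) = -2 (k(z, O) = -2 + ((O - 1*(-3))*2)*0 = -2 + ((O + 3)*2)*0 = -2 + ((3 + O)*2)*0 = -2 + (6 + 2*O)*0 = -2 + 0 = -2)
-2403 + k(-43, 46/(-27)) = -2403 - 2 = -2405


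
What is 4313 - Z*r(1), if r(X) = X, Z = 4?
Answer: 4309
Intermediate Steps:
4313 - Z*r(1) = 4313 - 4 = 4309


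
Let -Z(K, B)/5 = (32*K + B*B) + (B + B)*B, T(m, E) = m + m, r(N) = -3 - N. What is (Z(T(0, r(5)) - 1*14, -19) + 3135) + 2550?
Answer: 2510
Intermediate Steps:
T(m, E) = 2*m
Z(K, B) = -160*K - 15*B² (Z(K, B) = -5*((32*K + B*B) + (B + B)*B) = -5*((32*K + B²) + (2*B)*B) = -5*((B² + 32*K) + 2*B²) = -5*(3*B² + 32*K) = -160*K - 15*B²)
(Z(T(0, r(5)) - 1*14, -19) + 3135) + 2550 = ((-160*(2*0 - 1*14) - 15*(-19)²) + 3135) + 2550 = ((-160*(0 - 14) - 15*361) + 3135) + 2550 = ((-160*(-14) - 5415) + 3135) + 2550 = ((2240 - 5415) + 3135) + 2550 = (-3175 + 3135) + 2550 = -40 + 2550 = 2510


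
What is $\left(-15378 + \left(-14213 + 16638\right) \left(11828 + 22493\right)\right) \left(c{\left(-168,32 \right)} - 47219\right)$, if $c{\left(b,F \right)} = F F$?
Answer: $-3844026706165$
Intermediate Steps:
$c{\left(b,F \right)} = F^{2}$
$\left(-15378 + \left(-14213 + 16638\right) \left(11828 + 22493\right)\right) \left(c{\left(-168,32 \right)} - 47219\right) = \left(-15378 + \left(-14213 + 16638\right) \left(11828 + 22493\right)\right) \left(32^{2} - 47219\right) = \left(-15378 + 2425 \cdot 34321\right) \left(1024 - 47219\right) = \left(-15378 + 83228425\right) \left(-46195\right) = 83213047 \left(-46195\right) = -3844026706165$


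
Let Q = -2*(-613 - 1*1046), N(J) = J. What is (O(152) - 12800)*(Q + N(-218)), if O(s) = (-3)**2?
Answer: -39652100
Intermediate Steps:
O(s) = 9
Q = 3318 (Q = -2*(-613 - 1046) = -2*(-1659) = 3318)
(O(152) - 12800)*(Q + N(-218)) = (9 - 12800)*(3318 - 218) = -12791*3100 = -39652100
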